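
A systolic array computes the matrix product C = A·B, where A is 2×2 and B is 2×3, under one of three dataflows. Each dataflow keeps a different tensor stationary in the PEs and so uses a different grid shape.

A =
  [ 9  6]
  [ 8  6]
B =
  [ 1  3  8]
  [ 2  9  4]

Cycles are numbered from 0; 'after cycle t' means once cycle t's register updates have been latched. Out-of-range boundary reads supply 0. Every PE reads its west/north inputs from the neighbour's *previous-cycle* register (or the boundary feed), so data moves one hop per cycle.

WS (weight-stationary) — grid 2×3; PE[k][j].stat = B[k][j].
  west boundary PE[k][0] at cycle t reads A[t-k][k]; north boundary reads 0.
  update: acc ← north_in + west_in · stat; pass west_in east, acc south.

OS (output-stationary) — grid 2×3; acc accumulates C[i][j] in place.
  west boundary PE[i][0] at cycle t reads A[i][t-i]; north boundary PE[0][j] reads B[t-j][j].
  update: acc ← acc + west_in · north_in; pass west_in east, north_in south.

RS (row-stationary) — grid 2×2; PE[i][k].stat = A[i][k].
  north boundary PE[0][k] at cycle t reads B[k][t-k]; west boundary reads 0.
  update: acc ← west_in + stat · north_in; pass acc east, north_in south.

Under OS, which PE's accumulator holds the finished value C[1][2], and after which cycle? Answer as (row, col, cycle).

Under OS, C[1][2] lands at PE[1][2]:
  0: (1,2).acc=0  regs=<0,0>
  1: (1,2).acc=0  regs=<0,0>
  2: (1,2).acc=0  regs=<0,0>
  3: (1,2).acc=64  regs=<8,8>
  4: (1,2).acc=88  regs=<6,4>

(row, col, cycle) = (1, 2, 4)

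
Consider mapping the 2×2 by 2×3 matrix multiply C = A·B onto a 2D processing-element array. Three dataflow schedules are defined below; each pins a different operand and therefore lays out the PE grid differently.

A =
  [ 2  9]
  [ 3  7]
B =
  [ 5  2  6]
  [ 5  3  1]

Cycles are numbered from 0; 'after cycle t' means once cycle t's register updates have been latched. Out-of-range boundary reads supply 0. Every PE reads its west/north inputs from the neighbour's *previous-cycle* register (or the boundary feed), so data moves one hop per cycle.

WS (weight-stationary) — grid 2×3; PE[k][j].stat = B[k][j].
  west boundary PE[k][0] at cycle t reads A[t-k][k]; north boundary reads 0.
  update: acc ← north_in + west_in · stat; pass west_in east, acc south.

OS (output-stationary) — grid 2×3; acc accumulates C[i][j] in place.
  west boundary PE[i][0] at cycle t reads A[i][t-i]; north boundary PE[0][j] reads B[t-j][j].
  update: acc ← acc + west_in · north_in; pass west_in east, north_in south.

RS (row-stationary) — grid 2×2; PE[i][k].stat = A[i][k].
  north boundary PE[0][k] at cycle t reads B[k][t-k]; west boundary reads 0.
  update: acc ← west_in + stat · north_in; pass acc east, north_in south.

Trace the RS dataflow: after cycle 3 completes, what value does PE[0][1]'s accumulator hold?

RS (2×2). Following PE[0][1] plus its west/north inputs:
  step 0 · PE0,0: acc=10; fwd→10 fwd↓5
  step 0 · PE0,1: acc=0; fwd→0 fwd↓0
  step 1 · PE0,0: acc=4; fwd→4 fwd↓2
  step 1 · PE0,1: acc=55; fwd→55 fwd↓5
  step 2 · PE0,0: acc=12; fwd→12 fwd↓6
  step 2 · PE0,1: acc=31; fwd→31 fwd↓3
  step 3 · PE0,0: acc=0; fwd→0 fwd↓0
  step 3 · PE0,1: acc=21; fwd→21 fwd↓1

PE[0][1].acc = 21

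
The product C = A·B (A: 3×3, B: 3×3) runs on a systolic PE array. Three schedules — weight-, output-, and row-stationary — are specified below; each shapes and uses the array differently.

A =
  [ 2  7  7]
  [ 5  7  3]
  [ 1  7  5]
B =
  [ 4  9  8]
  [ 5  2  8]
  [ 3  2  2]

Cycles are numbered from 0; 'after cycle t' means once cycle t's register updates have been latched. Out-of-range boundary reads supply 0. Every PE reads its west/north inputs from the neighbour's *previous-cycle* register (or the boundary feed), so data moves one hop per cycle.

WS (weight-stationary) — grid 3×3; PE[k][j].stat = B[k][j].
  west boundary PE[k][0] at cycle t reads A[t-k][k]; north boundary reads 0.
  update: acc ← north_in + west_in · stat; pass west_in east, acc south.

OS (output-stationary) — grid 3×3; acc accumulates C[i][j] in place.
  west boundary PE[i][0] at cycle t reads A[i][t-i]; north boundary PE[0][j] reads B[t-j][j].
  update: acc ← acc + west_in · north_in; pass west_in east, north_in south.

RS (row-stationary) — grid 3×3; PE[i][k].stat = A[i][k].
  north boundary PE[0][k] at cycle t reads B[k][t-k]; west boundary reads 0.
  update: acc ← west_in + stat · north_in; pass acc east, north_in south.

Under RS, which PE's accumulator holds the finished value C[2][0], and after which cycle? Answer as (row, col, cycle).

(row, col, cycle) = (2, 2, 4)

RS: C[2][0] accumulates in PE[2][2]:
  0: (2,2).acc=0  regs=<0,0>
  1: (2,2).acc=0  regs=<0,0>
  2: (2,2).acc=0  regs=<0,0>
  3: (2,2).acc=0  regs=<0,0>
  4: (2,2).acc=54  regs=<54,3>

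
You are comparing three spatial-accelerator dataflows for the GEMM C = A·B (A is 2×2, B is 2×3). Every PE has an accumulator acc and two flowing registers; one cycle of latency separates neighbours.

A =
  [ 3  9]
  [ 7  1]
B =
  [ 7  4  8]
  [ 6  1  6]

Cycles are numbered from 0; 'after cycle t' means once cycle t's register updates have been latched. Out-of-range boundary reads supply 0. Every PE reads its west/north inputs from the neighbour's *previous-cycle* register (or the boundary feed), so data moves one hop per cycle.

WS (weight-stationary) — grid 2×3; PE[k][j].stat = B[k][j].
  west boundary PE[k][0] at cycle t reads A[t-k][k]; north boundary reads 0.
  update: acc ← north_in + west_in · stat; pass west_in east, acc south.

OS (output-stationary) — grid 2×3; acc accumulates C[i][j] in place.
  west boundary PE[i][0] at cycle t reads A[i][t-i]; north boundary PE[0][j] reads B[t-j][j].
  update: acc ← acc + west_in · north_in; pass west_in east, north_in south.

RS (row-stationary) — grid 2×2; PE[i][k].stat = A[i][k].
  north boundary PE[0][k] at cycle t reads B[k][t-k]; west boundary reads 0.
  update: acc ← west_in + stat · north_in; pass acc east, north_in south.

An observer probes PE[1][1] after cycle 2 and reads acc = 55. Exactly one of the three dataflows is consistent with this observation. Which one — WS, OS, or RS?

dataflow = RS

Under WS (2×3), PE[1][1]:
  cycle 0: PE[1][1] → acc 0, east 0, south 0
  cycle 1: PE[1][1] → acc 0, east 0, south 0
  cycle 2: PE[1][1] → acc 21, east 9, south 21
Under OS (2×3), PE[1][1]:
  cycle 0: PE[1][1] → acc 0, east 0, south 0
  cycle 1: PE[1][1] → acc 0, east 0, south 0
  cycle 2: PE[1][1] → acc 28, east 7, south 4
Under RS (2×2), PE[1][1]:
  cycle 0: PE[1][1] → acc 0, east 0, south 0
  cycle 1: PE[1][1] → acc 0, east 0, south 0
  cycle 2: PE[1][1] → acc 55, east 55, south 6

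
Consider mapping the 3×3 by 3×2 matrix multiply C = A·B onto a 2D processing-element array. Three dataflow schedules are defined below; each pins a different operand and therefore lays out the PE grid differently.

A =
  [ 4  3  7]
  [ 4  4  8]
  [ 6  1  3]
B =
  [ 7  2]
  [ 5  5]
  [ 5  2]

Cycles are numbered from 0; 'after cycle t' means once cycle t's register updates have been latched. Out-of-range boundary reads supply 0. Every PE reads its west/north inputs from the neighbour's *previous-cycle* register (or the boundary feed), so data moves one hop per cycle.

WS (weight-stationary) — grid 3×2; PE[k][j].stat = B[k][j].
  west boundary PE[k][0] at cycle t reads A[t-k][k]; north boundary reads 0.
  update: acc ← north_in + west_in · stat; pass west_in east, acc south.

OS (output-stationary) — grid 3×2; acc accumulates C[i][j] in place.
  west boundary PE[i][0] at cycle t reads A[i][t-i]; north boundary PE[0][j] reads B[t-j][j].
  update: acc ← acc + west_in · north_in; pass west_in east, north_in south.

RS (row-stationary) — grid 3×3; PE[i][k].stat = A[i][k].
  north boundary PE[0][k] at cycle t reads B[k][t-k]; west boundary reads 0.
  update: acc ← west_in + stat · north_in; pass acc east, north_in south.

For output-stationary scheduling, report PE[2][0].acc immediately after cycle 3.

OS on a 3×2 grid — tracing PE[2][0] and its feeders:
  @0  [1,0]  acc 0  |  →0  ↓0
  @0  [2,0]  acc 0  |  →0  ↓0
  @1  [1,0]  acc 28  |  →4  ↓7
  @1  [2,0]  acc 0  |  →0  ↓0
  @2  [1,0]  acc 48  |  →4  ↓5
  @2  [2,0]  acc 42  |  →6  ↓7
  @3  [1,0]  acc 88  |  →8  ↓5
  @3  [2,0]  acc 47  |  →1  ↓5

PE[2][0].acc = 47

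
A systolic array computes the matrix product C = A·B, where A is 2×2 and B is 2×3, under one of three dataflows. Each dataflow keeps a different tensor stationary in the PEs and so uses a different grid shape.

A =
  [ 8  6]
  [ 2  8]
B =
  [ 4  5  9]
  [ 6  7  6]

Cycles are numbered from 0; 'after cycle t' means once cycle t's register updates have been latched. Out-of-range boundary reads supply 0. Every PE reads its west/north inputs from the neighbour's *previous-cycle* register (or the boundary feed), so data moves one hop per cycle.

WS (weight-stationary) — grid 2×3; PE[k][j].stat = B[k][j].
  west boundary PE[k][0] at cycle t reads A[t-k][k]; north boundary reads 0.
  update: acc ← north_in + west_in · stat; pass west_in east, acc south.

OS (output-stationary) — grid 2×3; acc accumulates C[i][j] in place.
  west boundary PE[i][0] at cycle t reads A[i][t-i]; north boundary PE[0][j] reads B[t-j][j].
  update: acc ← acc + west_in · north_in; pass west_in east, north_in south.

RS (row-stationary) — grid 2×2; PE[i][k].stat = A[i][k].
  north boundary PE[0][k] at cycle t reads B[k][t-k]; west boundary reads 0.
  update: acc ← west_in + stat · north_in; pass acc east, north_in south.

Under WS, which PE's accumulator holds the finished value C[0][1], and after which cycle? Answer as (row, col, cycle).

Under WS, C[0][1] lands at PE[1][1]:
  0: (1,1).acc=0  regs=<0,0>
  1: (1,1).acc=0  regs=<0,0>
  2: (1,1).acc=82  regs=<6,82>

(row, col, cycle) = (1, 1, 2)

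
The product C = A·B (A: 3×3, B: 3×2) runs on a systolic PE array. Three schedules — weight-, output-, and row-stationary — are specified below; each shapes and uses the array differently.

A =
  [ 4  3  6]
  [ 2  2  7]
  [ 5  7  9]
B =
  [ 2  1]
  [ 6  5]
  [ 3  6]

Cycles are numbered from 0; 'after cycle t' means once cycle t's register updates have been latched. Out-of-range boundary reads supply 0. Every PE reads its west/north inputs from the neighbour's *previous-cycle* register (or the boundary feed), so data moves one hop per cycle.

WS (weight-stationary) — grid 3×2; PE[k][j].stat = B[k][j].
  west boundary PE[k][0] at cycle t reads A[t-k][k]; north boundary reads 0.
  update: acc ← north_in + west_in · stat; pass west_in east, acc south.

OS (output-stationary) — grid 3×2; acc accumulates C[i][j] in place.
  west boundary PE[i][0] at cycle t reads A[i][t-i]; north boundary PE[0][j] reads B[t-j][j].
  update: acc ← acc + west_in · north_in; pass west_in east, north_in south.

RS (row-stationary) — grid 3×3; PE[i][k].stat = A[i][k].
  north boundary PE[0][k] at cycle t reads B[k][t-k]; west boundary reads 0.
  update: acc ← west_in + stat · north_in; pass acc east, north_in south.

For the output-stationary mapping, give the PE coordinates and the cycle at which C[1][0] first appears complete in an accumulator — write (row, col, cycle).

(row, col, cycle) = (1, 0, 3)

Under OS, C[1][0] lands at PE[1][0]:
  step 0 · PE1,0: acc=0; fwd→0 fwd↓0
  step 1 · PE1,0: acc=4; fwd→2 fwd↓2
  step 2 · PE1,0: acc=16; fwd→2 fwd↓6
  step 3 · PE1,0: acc=37; fwd→7 fwd↓3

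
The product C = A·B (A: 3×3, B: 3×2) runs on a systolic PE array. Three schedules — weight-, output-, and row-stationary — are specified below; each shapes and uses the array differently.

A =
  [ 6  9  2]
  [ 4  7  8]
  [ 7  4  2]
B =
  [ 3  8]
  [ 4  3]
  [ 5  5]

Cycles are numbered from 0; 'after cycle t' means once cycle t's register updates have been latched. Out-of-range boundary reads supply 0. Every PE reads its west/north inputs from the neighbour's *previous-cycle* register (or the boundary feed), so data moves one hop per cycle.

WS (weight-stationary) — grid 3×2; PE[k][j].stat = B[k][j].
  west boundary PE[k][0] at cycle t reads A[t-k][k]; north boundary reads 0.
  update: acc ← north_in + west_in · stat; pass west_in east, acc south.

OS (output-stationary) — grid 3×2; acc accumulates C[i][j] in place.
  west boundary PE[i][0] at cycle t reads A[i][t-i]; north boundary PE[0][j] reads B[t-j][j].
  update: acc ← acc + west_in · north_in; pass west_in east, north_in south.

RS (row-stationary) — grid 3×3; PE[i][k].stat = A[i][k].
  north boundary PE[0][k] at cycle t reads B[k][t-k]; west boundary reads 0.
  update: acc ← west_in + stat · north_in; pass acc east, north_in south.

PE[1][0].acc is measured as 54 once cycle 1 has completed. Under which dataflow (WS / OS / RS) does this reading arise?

dataflow = WS

WS [3×2] PE[1][0] across cycles:
  c0 r1c0: 0 / 0 / 0
  c1 r1c0: 54 / 9 / 54
OS [3×2] PE[1][0] across cycles:
  c0 r1c0: 0 / 0 / 0
  c1 r1c0: 12 / 4 / 3
RS [3×3] PE[1][0] across cycles:
  c0 r1c0: 0 / 0 / 0
  c1 r1c0: 12 / 12 / 3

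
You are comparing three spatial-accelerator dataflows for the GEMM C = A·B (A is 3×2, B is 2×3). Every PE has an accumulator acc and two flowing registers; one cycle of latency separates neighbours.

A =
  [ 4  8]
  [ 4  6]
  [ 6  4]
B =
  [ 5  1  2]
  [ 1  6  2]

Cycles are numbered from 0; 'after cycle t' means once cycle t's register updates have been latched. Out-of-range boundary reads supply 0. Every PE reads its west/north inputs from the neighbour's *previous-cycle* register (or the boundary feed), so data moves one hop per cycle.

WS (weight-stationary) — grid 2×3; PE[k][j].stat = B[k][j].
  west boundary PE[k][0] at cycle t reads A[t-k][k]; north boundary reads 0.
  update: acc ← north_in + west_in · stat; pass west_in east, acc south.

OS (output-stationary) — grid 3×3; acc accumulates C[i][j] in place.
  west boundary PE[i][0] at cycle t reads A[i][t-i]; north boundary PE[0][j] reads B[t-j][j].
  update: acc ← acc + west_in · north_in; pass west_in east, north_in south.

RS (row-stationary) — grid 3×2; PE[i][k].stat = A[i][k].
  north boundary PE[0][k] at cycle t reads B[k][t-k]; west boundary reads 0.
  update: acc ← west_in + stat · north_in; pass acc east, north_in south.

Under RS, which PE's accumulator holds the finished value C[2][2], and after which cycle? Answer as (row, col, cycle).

(row, col, cycle) = (2, 1, 5)

Under RS, C[2][2] lands at PE[2][1]:
  step 0 · PE2,1: acc=0; fwd→0 fwd↓0
  step 1 · PE2,1: acc=0; fwd→0 fwd↓0
  step 2 · PE2,1: acc=0; fwd→0 fwd↓0
  step 3 · PE2,1: acc=34; fwd→34 fwd↓1
  step 4 · PE2,1: acc=30; fwd→30 fwd↓6
  step 5 · PE2,1: acc=20; fwd→20 fwd↓2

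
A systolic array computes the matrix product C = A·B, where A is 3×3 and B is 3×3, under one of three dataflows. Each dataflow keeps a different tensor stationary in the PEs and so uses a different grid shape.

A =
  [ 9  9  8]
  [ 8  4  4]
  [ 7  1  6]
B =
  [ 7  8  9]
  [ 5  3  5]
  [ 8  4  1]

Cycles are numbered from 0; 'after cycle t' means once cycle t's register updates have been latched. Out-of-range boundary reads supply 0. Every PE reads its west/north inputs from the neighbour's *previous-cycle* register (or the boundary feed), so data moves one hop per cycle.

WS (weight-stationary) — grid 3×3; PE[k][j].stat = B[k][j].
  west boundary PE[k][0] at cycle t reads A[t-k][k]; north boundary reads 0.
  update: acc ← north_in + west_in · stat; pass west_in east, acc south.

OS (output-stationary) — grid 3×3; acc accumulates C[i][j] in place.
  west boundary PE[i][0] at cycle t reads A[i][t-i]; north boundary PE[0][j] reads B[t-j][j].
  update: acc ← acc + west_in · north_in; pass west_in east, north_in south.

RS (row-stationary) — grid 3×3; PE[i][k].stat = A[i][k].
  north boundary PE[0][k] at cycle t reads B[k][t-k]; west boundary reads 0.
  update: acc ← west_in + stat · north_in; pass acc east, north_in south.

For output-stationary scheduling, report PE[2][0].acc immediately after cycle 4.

OS on a 3×3 grid — tracing PE[2][0] and its feeders:
  [0] (1,0) acc=0 (h:0 v:0)
  [0] (2,0) acc=0 (h:0 v:0)
  [1] (1,0) acc=56 (h:8 v:7)
  [1] (2,0) acc=0 (h:0 v:0)
  [2] (1,0) acc=76 (h:4 v:5)
  [2] (2,0) acc=49 (h:7 v:7)
  [3] (1,0) acc=108 (h:4 v:8)
  [3] (2,0) acc=54 (h:1 v:5)
  [4] (1,0) acc=108 (h:0 v:0)
  [4] (2,0) acc=102 (h:6 v:8)

PE[2][0].acc = 102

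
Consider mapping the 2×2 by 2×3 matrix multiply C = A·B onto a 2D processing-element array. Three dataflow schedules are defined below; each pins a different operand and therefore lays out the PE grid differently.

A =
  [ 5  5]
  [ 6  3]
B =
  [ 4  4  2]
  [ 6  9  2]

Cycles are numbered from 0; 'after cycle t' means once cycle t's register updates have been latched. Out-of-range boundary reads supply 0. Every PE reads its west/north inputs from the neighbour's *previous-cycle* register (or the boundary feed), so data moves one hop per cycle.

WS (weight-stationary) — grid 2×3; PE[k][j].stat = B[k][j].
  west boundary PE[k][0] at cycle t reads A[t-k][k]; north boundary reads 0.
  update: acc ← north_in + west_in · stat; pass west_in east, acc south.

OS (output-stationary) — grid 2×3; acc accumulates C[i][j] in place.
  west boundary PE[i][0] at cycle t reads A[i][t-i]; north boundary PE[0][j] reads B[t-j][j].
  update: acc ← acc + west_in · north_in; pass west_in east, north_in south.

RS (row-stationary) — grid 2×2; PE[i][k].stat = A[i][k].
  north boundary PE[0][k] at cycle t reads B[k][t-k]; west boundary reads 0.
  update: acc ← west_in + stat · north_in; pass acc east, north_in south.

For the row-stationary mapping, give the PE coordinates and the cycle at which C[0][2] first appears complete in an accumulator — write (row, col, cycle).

RS — PE[0][1] is where C[0][2] collects:
  step 0 · PE0,1: acc=0; fwd→0 fwd↓0
  step 1 · PE0,1: acc=50; fwd→50 fwd↓6
  step 2 · PE0,1: acc=65; fwd→65 fwd↓9
  step 3 · PE0,1: acc=20; fwd→20 fwd↓2

(row, col, cycle) = (0, 1, 3)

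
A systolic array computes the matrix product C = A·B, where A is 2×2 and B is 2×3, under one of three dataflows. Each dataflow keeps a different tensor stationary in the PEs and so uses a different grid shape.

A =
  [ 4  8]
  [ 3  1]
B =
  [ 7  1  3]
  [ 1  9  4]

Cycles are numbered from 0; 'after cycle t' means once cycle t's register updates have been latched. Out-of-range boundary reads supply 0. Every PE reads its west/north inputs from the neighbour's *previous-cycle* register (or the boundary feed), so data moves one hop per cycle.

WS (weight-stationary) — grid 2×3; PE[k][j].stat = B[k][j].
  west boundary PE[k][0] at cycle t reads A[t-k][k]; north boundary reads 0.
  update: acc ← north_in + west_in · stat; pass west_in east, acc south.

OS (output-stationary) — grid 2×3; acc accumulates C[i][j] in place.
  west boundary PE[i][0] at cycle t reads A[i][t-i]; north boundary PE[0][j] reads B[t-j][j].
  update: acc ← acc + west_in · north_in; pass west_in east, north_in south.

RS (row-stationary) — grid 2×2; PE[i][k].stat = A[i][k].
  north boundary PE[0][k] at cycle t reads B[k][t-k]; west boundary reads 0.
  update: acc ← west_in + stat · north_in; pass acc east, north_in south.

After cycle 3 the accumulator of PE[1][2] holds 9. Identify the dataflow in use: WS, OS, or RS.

dataflow = OS

WS (2×3 grid), PE[1][2]:
  [0] (1,2) acc=0 (h:0 v:0)
  [1] (1,2) acc=0 (h:0 v:0)
  [2] (1,2) acc=0 (h:0 v:0)
  [3] (1,2) acc=44 (h:8 v:44)
OS (2×3 grid), PE[1][2]:
  [0] (1,2) acc=0 (h:0 v:0)
  [1] (1,2) acc=0 (h:0 v:0)
  [2] (1,2) acc=0 (h:0 v:0)
  [3] (1,2) acc=9 (h:3 v:3)
— RS: 2×2 array has no PE[1][2].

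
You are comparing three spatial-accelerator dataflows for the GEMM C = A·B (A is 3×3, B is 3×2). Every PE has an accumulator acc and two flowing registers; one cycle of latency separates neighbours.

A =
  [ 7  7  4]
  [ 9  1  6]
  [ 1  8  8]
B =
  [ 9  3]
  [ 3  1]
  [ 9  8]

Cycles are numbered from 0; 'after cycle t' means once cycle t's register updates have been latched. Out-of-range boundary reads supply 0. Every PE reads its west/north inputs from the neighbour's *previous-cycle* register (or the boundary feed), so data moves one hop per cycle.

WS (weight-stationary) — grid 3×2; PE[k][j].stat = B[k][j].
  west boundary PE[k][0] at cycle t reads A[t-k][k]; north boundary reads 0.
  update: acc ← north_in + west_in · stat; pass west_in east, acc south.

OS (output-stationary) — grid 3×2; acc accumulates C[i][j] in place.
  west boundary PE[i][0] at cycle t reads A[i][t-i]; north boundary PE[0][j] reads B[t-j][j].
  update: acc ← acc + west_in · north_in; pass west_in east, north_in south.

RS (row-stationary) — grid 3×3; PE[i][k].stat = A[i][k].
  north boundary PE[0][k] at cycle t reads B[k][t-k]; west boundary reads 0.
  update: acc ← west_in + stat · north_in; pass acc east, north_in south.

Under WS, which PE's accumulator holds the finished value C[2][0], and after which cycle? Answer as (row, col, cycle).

WS — PE[2][0] is where C[2][0] collects:
  [0] (2,0) acc=0 (h:0 v:0)
  [1] (2,0) acc=0 (h:0 v:0)
  [2] (2,0) acc=120 (h:4 v:120)
  [3] (2,0) acc=138 (h:6 v:138)
  [4] (2,0) acc=105 (h:8 v:105)

(row, col, cycle) = (2, 0, 4)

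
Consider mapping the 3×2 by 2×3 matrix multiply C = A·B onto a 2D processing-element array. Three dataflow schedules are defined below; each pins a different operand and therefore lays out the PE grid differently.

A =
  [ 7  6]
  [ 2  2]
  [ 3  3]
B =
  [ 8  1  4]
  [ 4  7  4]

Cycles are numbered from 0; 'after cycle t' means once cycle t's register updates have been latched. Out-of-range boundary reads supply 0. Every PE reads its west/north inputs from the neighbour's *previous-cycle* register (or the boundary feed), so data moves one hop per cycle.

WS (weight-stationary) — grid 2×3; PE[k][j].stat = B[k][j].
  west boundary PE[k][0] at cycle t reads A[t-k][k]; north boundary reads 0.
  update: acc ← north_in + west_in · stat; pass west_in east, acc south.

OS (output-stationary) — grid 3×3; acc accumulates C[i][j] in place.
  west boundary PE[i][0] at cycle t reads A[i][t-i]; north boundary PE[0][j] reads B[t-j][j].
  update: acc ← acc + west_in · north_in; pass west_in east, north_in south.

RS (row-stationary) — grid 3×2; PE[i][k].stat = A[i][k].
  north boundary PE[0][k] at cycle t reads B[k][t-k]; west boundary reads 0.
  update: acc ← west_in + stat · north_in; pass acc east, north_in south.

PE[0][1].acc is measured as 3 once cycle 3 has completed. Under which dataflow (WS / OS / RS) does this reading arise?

WS (2×3 grid), PE[0][1]:
  t=0 PE[0][1]: acc=0 h=0 v=0
  t=1 PE[0][1]: acc=7 h=7 v=7
  t=2 PE[0][1]: acc=2 h=2 v=2
  t=3 PE[0][1]: acc=3 h=3 v=3
OS (3×3 grid), PE[0][1]:
  t=0 PE[0][1]: acc=0 h=0 v=0
  t=1 PE[0][1]: acc=7 h=7 v=1
  t=2 PE[0][1]: acc=49 h=6 v=7
  t=3 PE[0][1]: acc=49 h=0 v=0
RS (3×2 grid), PE[0][1]:
  t=0 PE[0][1]: acc=0 h=0 v=0
  t=1 PE[0][1]: acc=80 h=80 v=4
  t=2 PE[0][1]: acc=49 h=49 v=7
  t=3 PE[0][1]: acc=52 h=52 v=4

dataflow = WS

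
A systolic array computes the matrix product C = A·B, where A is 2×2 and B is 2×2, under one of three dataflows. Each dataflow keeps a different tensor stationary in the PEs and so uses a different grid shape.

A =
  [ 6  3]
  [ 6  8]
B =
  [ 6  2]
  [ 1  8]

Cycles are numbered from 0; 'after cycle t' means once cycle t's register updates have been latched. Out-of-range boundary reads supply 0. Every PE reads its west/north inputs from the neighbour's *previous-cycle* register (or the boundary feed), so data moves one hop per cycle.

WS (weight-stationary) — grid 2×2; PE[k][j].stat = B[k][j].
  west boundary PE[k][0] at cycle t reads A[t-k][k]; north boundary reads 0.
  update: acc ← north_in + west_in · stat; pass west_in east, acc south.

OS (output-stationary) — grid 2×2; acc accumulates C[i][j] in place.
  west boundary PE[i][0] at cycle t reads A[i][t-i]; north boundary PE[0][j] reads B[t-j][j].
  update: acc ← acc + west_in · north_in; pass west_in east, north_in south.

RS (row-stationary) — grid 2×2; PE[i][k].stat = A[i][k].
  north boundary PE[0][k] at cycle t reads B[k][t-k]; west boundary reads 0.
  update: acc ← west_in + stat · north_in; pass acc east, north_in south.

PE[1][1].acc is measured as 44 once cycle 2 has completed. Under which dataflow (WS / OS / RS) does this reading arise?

dataflow = RS

Under WS (2×2), PE[1][1]:
  c0 r1c1: 0 / 0 / 0
  c1 r1c1: 0 / 0 / 0
  c2 r1c1: 36 / 3 / 36
Under OS (2×2), PE[1][1]:
  c0 r1c1: 0 / 0 / 0
  c1 r1c1: 0 / 0 / 0
  c2 r1c1: 12 / 6 / 2
Under RS (2×2), PE[1][1]:
  c0 r1c1: 0 / 0 / 0
  c1 r1c1: 0 / 0 / 0
  c2 r1c1: 44 / 44 / 1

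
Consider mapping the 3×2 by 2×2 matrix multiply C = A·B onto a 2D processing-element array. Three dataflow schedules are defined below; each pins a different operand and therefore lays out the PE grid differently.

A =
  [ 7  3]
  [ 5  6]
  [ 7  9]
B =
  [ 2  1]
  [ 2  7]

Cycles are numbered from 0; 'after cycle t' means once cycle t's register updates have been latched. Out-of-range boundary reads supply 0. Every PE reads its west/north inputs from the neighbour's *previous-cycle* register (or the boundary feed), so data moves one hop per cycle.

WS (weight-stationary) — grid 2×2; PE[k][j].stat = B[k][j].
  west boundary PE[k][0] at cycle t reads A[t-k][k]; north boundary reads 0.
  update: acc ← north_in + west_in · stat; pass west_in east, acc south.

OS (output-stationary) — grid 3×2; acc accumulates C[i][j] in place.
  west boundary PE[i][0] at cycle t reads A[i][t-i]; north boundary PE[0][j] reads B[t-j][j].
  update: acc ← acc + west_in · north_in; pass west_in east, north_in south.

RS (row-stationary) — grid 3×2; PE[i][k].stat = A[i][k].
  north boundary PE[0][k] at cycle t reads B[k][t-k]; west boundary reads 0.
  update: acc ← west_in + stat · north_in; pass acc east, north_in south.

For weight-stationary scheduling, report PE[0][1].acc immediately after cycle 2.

Tracing WS — 2×2 array, target PE[0][1]:
  [0] (0,0) acc=14 (h:7 v:14)
  [0] (0,1) acc=0 (h:0 v:0)
  [1] (0,0) acc=10 (h:5 v:10)
  [1] (0,1) acc=7 (h:7 v:7)
  [2] (0,0) acc=14 (h:7 v:14)
  [2] (0,1) acc=5 (h:5 v:5)

PE[0][1].acc = 5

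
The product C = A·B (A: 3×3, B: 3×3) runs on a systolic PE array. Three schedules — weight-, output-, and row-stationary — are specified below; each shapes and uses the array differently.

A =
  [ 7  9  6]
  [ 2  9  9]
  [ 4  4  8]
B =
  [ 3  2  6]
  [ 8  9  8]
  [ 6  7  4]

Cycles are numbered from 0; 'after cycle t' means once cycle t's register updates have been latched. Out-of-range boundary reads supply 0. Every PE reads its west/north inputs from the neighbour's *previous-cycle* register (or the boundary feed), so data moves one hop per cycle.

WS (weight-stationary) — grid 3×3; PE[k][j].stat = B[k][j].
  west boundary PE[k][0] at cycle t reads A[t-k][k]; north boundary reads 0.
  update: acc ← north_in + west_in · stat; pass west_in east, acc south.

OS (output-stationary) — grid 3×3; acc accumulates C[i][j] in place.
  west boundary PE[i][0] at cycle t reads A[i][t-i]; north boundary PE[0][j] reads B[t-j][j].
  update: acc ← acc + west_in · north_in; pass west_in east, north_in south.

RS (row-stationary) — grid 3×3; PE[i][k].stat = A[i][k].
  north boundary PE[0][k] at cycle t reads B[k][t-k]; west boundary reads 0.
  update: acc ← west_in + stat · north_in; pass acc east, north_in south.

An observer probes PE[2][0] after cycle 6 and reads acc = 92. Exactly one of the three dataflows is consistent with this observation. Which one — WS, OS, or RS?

— WS: 3×3; PE[2][0] trace:
  [0] (2,0) acc=0 (h:0 v:0)
  [1] (2,0) acc=0 (h:0 v:0)
  [2] (2,0) acc=129 (h:6 v:129)
  [3] (2,0) acc=132 (h:9 v:132)
  [4] (2,0) acc=92 (h:8 v:92)
  [5] (2,0) acc=0 (h:0 v:0)
  [6] (2,0) acc=0 (h:0 v:0)
— OS: 3×3; PE[2][0] trace:
  [0] (2,0) acc=0 (h:0 v:0)
  [1] (2,0) acc=0 (h:0 v:0)
  [2] (2,0) acc=12 (h:4 v:3)
  [3] (2,0) acc=44 (h:4 v:8)
  [4] (2,0) acc=92 (h:8 v:6)
  [5] (2,0) acc=92 (h:0 v:0)
  [6] (2,0) acc=92 (h:0 v:0)
— RS: 3×3; PE[2][0] trace:
  [0] (2,0) acc=0 (h:0 v:0)
  [1] (2,0) acc=0 (h:0 v:0)
  [2] (2,0) acc=12 (h:12 v:3)
  [3] (2,0) acc=8 (h:8 v:2)
  [4] (2,0) acc=24 (h:24 v:6)
  [5] (2,0) acc=0 (h:0 v:0)
  [6] (2,0) acc=0 (h:0 v:0)

dataflow = OS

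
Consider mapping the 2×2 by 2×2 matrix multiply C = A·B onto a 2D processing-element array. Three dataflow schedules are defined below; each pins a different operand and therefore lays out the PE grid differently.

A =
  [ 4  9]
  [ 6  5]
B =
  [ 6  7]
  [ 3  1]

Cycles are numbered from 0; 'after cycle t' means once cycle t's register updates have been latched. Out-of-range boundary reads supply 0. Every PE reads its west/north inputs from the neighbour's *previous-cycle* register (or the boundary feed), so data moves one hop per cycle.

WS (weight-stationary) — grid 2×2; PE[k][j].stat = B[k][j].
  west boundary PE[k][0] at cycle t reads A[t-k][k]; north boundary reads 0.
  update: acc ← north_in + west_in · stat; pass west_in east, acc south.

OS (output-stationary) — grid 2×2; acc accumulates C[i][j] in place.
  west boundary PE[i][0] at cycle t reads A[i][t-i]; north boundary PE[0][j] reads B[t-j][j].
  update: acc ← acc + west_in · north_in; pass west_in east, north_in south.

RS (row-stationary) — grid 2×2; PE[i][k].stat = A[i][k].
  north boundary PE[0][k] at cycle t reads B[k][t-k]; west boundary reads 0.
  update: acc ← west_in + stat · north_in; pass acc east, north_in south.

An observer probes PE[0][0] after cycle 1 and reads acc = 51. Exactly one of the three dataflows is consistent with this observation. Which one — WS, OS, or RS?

Under WS (2×2), PE[0][0]:
  t=0 PE[0][0]: acc=24 h=4 v=24
  t=1 PE[0][0]: acc=36 h=6 v=36
Under OS (2×2), PE[0][0]:
  t=0 PE[0][0]: acc=24 h=4 v=6
  t=1 PE[0][0]: acc=51 h=9 v=3
Under RS (2×2), PE[0][0]:
  t=0 PE[0][0]: acc=24 h=24 v=6
  t=1 PE[0][0]: acc=28 h=28 v=7

dataflow = OS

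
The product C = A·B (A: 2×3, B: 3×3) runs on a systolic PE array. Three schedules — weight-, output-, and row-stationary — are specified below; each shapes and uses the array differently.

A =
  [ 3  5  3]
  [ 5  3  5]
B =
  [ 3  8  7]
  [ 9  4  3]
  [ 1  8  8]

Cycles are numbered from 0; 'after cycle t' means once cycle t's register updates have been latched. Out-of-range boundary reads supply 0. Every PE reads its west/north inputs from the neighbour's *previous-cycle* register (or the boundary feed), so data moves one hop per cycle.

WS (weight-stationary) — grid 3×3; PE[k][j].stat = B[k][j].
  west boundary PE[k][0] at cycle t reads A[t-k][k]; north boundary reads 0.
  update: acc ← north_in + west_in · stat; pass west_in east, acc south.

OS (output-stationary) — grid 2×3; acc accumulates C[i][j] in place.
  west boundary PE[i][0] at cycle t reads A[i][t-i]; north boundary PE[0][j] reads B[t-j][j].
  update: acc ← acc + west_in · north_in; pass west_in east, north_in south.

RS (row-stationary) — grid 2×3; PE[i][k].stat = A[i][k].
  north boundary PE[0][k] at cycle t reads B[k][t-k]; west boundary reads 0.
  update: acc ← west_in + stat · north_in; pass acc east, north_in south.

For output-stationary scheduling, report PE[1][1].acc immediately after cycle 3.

OS 2×3: PE[1][1] cycle-by-cycle (with neighbour feeds):
  [0] (0,1) acc=0 (h:0 v:0)
  [0] (1,0) acc=0 (h:0 v:0)
  [0] (1,1) acc=0 (h:0 v:0)
  [1] (0,1) acc=24 (h:3 v:8)
  [1] (1,0) acc=15 (h:5 v:3)
  [1] (1,1) acc=0 (h:0 v:0)
  [2] (0,1) acc=44 (h:5 v:4)
  [2] (1,0) acc=42 (h:3 v:9)
  [2] (1,1) acc=40 (h:5 v:8)
  [3] (0,1) acc=68 (h:3 v:8)
  [3] (1,0) acc=47 (h:5 v:1)
  [3] (1,1) acc=52 (h:3 v:4)

PE[1][1].acc = 52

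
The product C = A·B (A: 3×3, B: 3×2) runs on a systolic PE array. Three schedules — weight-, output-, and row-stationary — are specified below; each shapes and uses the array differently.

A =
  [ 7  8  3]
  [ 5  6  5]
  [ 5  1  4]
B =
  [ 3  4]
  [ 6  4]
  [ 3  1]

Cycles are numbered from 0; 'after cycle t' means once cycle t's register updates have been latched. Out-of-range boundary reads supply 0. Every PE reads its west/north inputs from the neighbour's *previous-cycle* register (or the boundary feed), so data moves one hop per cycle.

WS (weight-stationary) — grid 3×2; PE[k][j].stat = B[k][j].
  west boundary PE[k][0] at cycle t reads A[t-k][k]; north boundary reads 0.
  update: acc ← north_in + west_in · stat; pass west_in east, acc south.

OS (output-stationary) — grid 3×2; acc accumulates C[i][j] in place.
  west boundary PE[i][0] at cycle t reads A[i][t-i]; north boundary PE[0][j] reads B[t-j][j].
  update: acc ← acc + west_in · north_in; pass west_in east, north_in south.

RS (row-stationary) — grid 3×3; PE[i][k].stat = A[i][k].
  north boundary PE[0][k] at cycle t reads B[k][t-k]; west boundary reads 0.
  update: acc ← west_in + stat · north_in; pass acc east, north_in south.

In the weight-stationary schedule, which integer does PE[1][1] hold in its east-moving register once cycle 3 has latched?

register = 6

WS on a 3×2 grid — tracing PE[1][1] and its feeders:
  0: (0,1).acc=0  regs=<0,0>
  0: (1,0).acc=0  regs=<0,0>
  0: (1,1).acc=0  regs=<0,0>
  1: (0,1).acc=28  regs=<7,28>
  1: (1,0).acc=69  regs=<8,69>
  1: (1,1).acc=0  regs=<0,0>
  2: (0,1).acc=20  regs=<5,20>
  2: (1,0).acc=51  regs=<6,51>
  2: (1,1).acc=60  regs=<8,60>
  3: (0,1).acc=20  regs=<5,20>
  3: (1,0).acc=21  regs=<1,21>
  3: (1,1).acc=44  regs=<6,44>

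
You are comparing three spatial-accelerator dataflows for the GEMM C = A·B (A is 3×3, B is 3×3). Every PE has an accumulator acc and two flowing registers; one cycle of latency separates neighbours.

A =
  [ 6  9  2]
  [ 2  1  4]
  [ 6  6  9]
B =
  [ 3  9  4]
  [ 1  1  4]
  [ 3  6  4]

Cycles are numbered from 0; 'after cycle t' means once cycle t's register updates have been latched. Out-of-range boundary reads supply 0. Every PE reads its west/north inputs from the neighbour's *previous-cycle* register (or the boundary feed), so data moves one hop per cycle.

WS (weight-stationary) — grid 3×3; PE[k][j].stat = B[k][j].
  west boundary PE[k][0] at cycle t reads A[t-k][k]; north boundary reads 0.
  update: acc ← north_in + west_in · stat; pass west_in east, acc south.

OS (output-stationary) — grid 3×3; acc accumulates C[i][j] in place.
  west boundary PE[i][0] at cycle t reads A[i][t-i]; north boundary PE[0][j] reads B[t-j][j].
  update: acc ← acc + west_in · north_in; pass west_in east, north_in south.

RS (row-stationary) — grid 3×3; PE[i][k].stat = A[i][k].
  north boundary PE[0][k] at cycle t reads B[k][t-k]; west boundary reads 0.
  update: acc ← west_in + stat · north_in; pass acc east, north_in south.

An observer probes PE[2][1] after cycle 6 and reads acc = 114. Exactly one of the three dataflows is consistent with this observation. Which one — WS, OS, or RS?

WS [3×3] PE[2][1] across cycles:
  t=0 PE[2][1]: acc=0 h=0 v=0
  t=1 PE[2][1]: acc=0 h=0 v=0
  t=2 PE[2][1]: acc=0 h=0 v=0
  t=3 PE[2][1]: acc=75 h=2 v=75
  t=4 PE[2][1]: acc=43 h=4 v=43
  t=5 PE[2][1]: acc=114 h=9 v=114
  t=6 PE[2][1]: acc=0 h=0 v=0
OS [3×3] PE[2][1] across cycles:
  t=0 PE[2][1]: acc=0 h=0 v=0
  t=1 PE[2][1]: acc=0 h=0 v=0
  t=2 PE[2][1]: acc=0 h=0 v=0
  t=3 PE[2][1]: acc=54 h=6 v=9
  t=4 PE[2][1]: acc=60 h=6 v=1
  t=5 PE[2][1]: acc=114 h=9 v=6
  t=6 PE[2][1]: acc=114 h=0 v=0
RS [3×3] PE[2][1] across cycles:
  t=0 PE[2][1]: acc=0 h=0 v=0
  t=1 PE[2][1]: acc=0 h=0 v=0
  t=2 PE[2][1]: acc=0 h=0 v=0
  t=3 PE[2][1]: acc=24 h=24 v=1
  t=4 PE[2][1]: acc=60 h=60 v=1
  t=5 PE[2][1]: acc=48 h=48 v=4
  t=6 PE[2][1]: acc=0 h=0 v=0

dataflow = OS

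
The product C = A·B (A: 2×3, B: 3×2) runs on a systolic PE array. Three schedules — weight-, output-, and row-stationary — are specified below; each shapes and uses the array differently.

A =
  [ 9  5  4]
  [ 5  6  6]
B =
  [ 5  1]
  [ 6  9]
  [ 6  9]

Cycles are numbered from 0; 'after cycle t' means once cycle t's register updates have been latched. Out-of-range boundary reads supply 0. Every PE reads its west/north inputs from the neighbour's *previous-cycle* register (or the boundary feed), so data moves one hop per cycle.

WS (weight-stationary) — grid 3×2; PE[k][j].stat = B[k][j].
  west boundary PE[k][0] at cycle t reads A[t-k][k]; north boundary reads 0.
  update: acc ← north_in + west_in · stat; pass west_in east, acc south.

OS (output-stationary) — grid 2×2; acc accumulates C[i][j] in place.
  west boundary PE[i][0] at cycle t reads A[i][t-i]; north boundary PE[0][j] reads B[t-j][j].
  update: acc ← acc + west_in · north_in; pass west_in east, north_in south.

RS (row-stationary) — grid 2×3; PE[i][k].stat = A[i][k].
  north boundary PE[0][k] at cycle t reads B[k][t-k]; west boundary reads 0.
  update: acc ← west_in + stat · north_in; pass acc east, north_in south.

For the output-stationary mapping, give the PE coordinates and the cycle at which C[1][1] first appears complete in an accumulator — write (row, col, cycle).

OS: C[1][1] accumulates in PE[1][1]:
  cycle 0: PE[1][1] → acc 0, east 0, south 0
  cycle 1: PE[1][1] → acc 0, east 0, south 0
  cycle 2: PE[1][1] → acc 5, east 5, south 1
  cycle 3: PE[1][1] → acc 59, east 6, south 9
  cycle 4: PE[1][1] → acc 113, east 6, south 9

(row, col, cycle) = (1, 1, 4)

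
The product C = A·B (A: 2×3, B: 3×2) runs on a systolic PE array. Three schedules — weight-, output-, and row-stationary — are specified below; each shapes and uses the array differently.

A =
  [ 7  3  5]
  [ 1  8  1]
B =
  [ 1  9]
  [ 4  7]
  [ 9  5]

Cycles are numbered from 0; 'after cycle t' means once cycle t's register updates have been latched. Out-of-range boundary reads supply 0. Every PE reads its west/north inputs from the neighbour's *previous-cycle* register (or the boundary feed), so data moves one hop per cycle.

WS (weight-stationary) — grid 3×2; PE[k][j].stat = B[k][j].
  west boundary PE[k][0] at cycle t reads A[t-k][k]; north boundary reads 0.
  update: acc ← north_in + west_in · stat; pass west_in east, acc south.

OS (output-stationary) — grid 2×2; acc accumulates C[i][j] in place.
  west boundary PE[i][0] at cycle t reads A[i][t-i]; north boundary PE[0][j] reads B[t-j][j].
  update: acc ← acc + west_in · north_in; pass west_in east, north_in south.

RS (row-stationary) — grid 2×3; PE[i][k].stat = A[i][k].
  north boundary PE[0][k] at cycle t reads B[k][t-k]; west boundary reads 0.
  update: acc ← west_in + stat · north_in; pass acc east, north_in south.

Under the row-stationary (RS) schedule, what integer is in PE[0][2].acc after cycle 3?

PE[0][2].acc = 109

RS (2×3). Following PE[0][2] plus its west/north inputs:
  after 0 — PE[0][1] acc=0, pass-E 0, pass-S 0
  after 0 — PE[0][2] acc=0, pass-E 0, pass-S 0
  after 1 — PE[0][1] acc=19, pass-E 19, pass-S 4
  after 1 — PE[0][2] acc=0, pass-E 0, pass-S 0
  after 2 — PE[0][1] acc=84, pass-E 84, pass-S 7
  after 2 — PE[0][2] acc=64, pass-E 64, pass-S 9
  after 3 — PE[0][1] acc=0, pass-E 0, pass-S 0
  after 3 — PE[0][2] acc=109, pass-E 109, pass-S 5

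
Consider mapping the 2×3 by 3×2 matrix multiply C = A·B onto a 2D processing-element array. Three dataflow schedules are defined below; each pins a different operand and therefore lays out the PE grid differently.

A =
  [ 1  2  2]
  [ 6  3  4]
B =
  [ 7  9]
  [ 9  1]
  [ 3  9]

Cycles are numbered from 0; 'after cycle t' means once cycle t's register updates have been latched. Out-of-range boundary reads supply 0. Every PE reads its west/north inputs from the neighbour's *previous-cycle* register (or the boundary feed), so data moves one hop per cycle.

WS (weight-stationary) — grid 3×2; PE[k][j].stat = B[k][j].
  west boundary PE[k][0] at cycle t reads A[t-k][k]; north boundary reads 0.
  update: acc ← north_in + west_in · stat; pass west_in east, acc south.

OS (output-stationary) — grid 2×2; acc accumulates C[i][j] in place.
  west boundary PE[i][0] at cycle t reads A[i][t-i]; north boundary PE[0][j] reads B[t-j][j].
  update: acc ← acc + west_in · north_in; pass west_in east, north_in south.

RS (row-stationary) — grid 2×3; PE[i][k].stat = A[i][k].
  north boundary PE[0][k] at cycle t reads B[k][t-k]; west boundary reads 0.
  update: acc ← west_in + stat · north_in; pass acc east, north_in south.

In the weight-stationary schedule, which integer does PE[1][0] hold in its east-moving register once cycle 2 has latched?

register = 3

WS 3×2: PE[1][0] cycle-by-cycle (with neighbour feeds):
  t=0 PE[0][0]: acc=7 h=1 v=7
  t=0 PE[1][0]: acc=0 h=0 v=0
  t=1 PE[0][0]: acc=42 h=6 v=42
  t=1 PE[1][0]: acc=25 h=2 v=25
  t=2 PE[0][0]: acc=0 h=0 v=0
  t=2 PE[1][0]: acc=69 h=3 v=69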